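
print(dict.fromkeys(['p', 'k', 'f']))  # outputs {'p': None, 'k': None, 'f': None}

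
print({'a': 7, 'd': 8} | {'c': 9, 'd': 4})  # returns {'a': 7, 'd': 4, 'c': 9}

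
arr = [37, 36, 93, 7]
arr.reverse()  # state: [7, 93, 36, 37]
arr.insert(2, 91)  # [7, 93, 91, 36, 37]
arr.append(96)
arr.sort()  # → [7, 36, 37, 91, 93, 96]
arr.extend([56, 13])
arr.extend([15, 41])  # [7, 36, 37, 91, 93, 96, 56, 13, 15, 41]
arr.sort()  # [7, 13, 15, 36, 37, 41, 56, 91, 93, 96]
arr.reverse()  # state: [96, 93, 91, 56, 41, 37, 36, 15, 13, 7]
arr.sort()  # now [7, 13, 15, 36, 37, 41, 56, 91, 93, 96]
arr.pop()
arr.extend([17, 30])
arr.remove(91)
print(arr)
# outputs [7, 13, 15, 36, 37, 41, 56, 93, 17, 30]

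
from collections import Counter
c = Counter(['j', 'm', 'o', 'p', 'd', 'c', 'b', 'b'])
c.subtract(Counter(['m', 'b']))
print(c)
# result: Counter({'j': 1, 'o': 1, 'p': 1, 'd': 1, 'c': 1, 'b': 1, 'm': 0})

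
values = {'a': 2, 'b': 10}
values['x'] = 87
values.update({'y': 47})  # {'a': 2, 'b': 10, 'x': 87, 'y': 47}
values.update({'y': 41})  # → {'a': 2, 'b': 10, 'x': 87, 'y': 41}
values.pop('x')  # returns 87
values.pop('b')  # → 10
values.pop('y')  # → 41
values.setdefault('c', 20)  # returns 20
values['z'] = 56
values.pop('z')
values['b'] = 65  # {'a': 2, 'c': 20, 'b': 65}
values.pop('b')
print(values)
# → {'a': 2, 'c': 20}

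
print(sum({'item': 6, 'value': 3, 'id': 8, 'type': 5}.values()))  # 22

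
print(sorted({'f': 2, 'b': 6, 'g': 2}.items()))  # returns [('b', 6), ('f', 2), ('g', 2)]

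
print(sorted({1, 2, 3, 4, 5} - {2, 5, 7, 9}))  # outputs [1, 3, 4]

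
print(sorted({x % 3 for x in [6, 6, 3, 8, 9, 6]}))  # [0, 2]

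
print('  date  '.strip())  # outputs date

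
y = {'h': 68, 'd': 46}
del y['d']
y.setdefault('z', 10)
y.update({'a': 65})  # {'h': 68, 'z': 10, 'a': 65}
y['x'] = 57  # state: {'h': 68, 'z': 10, 'a': 65, 'x': 57}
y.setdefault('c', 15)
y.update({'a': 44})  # {'h': 68, 'z': 10, 'a': 44, 'x': 57, 'c': 15}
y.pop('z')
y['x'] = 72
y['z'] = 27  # {'h': 68, 'a': 44, 'x': 72, 'c': 15, 'z': 27}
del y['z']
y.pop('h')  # 68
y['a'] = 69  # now {'a': 69, 'x': 72, 'c': 15}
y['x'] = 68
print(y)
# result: {'a': 69, 'x': 68, 'c': 15}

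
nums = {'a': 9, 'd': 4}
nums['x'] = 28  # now {'a': 9, 'd': 4, 'x': 28}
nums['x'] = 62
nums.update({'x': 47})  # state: {'a': 9, 'd': 4, 'x': 47}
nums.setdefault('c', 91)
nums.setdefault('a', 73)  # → 9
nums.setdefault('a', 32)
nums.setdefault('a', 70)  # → 9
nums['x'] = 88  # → {'a': 9, 'd': 4, 'x': 88, 'c': 91}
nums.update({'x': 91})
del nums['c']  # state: {'a': 9, 'd': 4, 'x': 91}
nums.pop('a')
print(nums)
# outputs {'d': 4, 'x': 91}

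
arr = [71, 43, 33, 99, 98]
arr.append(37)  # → [71, 43, 33, 99, 98, 37]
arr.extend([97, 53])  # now [71, 43, 33, 99, 98, 37, 97, 53]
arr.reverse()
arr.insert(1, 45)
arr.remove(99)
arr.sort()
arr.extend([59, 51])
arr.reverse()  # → [51, 59, 98, 97, 71, 53, 45, 43, 37, 33]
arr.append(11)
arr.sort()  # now [11, 33, 37, 43, 45, 51, 53, 59, 71, 97, 98]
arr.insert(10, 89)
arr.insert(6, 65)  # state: [11, 33, 37, 43, 45, 51, 65, 53, 59, 71, 97, 89, 98]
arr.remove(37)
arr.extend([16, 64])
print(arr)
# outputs [11, 33, 43, 45, 51, 65, 53, 59, 71, 97, 89, 98, 16, 64]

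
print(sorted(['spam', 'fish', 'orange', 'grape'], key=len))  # ['spam', 'fish', 'grape', 'orange']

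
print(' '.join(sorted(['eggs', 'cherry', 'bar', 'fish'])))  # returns bar cherry eggs fish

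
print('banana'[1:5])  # anan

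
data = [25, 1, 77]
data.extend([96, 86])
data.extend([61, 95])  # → [25, 1, 77, 96, 86, 61, 95]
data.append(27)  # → [25, 1, 77, 96, 86, 61, 95, 27]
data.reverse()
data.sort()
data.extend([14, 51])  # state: [1, 25, 27, 61, 77, 86, 95, 96, 14, 51]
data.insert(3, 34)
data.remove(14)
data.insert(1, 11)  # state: [1, 11, 25, 27, 34, 61, 77, 86, 95, 96, 51]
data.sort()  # [1, 11, 25, 27, 34, 51, 61, 77, 86, 95, 96]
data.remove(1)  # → [11, 25, 27, 34, 51, 61, 77, 86, 95, 96]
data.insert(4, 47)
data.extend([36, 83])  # [11, 25, 27, 34, 47, 51, 61, 77, 86, 95, 96, 36, 83]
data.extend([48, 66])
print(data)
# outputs [11, 25, 27, 34, 47, 51, 61, 77, 86, 95, 96, 36, 83, 48, 66]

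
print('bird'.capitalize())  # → Bird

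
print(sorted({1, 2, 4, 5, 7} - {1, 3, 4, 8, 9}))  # [2, 5, 7]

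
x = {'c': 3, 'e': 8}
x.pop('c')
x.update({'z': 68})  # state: {'e': 8, 'z': 68}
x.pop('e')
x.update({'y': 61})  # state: {'z': 68, 'y': 61}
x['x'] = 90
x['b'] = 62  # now {'z': 68, 'y': 61, 'x': 90, 'b': 62}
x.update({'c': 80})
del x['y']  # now {'z': 68, 'x': 90, 'b': 62, 'c': 80}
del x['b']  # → {'z': 68, 'x': 90, 'c': 80}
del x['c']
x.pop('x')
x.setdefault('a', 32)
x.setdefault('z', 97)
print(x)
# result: {'z': 68, 'a': 32}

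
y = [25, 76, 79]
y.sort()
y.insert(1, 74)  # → [25, 74, 76, 79]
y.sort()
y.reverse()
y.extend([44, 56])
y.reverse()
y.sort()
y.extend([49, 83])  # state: [25, 44, 56, 74, 76, 79, 49, 83]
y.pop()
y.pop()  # 49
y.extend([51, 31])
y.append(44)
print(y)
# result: [25, 44, 56, 74, 76, 79, 51, 31, 44]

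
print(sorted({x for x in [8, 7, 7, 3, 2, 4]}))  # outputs [2, 3, 4, 7, 8]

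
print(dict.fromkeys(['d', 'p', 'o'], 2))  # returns {'d': 2, 'p': 2, 'o': 2}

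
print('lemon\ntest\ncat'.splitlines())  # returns ['lemon', 'test', 'cat']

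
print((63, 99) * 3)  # (63, 99, 63, 99, 63, 99)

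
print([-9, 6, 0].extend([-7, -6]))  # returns None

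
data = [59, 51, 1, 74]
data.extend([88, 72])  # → [59, 51, 1, 74, 88, 72]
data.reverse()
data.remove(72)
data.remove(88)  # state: [74, 1, 51, 59]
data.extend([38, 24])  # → [74, 1, 51, 59, 38, 24]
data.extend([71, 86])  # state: [74, 1, 51, 59, 38, 24, 71, 86]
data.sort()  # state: [1, 24, 38, 51, 59, 71, 74, 86]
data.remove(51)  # [1, 24, 38, 59, 71, 74, 86]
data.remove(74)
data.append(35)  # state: [1, 24, 38, 59, 71, 86, 35]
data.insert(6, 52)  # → [1, 24, 38, 59, 71, 86, 52, 35]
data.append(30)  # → [1, 24, 38, 59, 71, 86, 52, 35, 30]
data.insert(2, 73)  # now [1, 24, 73, 38, 59, 71, 86, 52, 35, 30]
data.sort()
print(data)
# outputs [1, 24, 30, 35, 38, 52, 59, 71, 73, 86]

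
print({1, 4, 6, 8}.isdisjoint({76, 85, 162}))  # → True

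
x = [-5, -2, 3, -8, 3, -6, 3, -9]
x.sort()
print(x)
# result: [-9, -8, -6, -5, -2, 3, 3, 3]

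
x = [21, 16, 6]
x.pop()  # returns 6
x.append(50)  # [21, 16, 50]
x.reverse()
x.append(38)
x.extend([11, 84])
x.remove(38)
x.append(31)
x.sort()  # [11, 16, 21, 31, 50, 84]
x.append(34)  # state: [11, 16, 21, 31, 50, 84, 34]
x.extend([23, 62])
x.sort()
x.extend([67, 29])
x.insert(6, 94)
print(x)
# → [11, 16, 21, 23, 31, 34, 94, 50, 62, 84, 67, 29]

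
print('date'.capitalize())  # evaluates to Date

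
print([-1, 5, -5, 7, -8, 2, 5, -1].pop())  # -1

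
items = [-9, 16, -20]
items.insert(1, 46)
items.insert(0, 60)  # [60, -9, 46, 16, -20]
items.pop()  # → -20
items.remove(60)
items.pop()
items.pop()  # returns 46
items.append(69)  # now [-9, 69]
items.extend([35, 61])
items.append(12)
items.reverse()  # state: [12, 61, 35, 69, -9]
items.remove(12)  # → [61, 35, 69, -9]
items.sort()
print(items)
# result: [-9, 35, 61, 69]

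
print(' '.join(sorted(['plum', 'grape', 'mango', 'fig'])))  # fig grape mango plum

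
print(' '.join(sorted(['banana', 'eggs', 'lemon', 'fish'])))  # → banana eggs fish lemon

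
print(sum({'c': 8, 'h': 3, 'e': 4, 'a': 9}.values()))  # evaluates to 24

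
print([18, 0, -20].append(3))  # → None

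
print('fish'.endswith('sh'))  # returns True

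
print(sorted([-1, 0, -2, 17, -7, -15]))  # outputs [-15, -7, -2, -1, 0, 17]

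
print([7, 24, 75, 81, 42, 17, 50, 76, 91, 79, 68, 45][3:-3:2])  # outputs [81, 17, 76]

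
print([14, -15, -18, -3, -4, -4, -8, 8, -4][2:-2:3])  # [-18, -4]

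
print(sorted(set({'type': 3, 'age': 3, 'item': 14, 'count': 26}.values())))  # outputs [3, 14, 26]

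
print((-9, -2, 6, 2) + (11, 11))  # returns (-9, -2, 6, 2, 11, 11)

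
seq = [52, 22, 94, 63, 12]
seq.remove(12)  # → [52, 22, 94, 63]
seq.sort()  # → [22, 52, 63, 94]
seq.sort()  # [22, 52, 63, 94]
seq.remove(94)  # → [22, 52, 63]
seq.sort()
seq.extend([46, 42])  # [22, 52, 63, 46, 42]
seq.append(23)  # [22, 52, 63, 46, 42, 23]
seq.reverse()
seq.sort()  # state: [22, 23, 42, 46, 52, 63]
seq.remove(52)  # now [22, 23, 42, 46, 63]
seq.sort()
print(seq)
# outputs [22, 23, 42, 46, 63]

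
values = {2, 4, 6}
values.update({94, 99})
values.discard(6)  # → {2, 4, 94, 99}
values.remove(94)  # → {2, 4, 99}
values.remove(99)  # {2, 4}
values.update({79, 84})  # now {2, 4, 79, 84}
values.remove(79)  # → {2, 4, 84}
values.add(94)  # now {2, 4, 84, 94}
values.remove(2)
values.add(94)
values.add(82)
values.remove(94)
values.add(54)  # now {4, 54, 82, 84}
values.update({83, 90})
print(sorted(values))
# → [4, 54, 82, 83, 84, 90]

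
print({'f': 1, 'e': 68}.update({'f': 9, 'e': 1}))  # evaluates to None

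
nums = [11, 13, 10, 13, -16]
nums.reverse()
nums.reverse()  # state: [11, 13, 10, 13, -16]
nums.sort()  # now [-16, 10, 11, 13, 13]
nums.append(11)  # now [-16, 10, 11, 13, 13, 11]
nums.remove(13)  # [-16, 10, 11, 13, 11]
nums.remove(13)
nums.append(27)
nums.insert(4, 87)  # [-16, 10, 11, 11, 87, 27]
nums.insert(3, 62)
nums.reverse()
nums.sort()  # [-16, 10, 11, 11, 27, 62, 87]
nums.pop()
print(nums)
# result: [-16, 10, 11, 11, 27, 62]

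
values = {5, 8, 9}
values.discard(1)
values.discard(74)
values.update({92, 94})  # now {5, 8, 9, 92, 94}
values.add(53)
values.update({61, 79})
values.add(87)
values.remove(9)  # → {5, 8, 53, 61, 79, 87, 92, 94}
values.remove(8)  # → {5, 53, 61, 79, 87, 92, 94}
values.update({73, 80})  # {5, 53, 61, 73, 79, 80, 87, 92, 94}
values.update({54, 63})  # {5, 53, 54, 61, 63, 73, 79, 80, 87, 92, 94}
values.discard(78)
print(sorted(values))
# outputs [5, 53, 54, 61, 63, 73, 79, 80, 87, 92, 94]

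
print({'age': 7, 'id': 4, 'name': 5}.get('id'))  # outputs 4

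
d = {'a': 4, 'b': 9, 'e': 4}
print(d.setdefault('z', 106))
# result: 106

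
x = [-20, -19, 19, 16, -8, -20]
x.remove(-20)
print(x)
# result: [-19, 19, 16, -8, -20]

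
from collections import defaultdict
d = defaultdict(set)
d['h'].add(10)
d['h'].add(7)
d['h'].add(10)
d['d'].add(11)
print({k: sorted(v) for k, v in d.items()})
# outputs {'h': [7, 10], 'd': [11]}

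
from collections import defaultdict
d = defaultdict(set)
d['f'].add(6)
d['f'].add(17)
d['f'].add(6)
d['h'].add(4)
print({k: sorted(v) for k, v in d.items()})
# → {'f': [6, 17], 'h': [4]}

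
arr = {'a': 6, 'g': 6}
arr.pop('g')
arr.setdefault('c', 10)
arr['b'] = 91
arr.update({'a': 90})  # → {'a': 90, 'c': 10, 'b': 91}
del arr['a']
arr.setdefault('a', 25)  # 25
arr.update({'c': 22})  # {'c': 22, 'b': 91, 'a': 25}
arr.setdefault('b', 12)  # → 91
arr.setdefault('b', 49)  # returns 91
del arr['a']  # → {'c': 22, 'b': 91}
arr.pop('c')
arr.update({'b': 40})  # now {'b': 40}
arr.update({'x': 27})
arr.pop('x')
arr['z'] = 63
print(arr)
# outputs {'b': 40, 'z': 63}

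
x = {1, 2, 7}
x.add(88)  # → {1, 2, 7, 88}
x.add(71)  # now {1, 2, 7, 71, 88}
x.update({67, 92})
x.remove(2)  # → {1, 7, 67, 71, 88, 92}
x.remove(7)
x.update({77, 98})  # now {1, 67, 71, 77, 88, 92, 98}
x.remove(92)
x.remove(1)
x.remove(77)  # {67, 71, 88, 98}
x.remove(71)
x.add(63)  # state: {63, 67, 88, 98}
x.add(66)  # {63, 66, 67, 88, 98}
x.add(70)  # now {63, 66, 67, 70, 88, 98}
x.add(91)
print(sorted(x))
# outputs [63, 66, 67, 70, 88, 91, 98]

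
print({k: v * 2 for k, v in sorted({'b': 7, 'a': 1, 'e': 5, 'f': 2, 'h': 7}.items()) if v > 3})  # {'b': 14, 'e': 10, 'h': 14}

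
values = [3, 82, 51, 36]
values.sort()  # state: [3, 36, 51, 82]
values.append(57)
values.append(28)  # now [3, 36, 51, 82, 57, 28]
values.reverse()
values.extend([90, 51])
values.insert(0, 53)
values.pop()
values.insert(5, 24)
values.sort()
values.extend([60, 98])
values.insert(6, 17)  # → [3, 24, 28, 36, 51, 53, 17, 57, 82, 90, 60, 98]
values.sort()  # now [3, 17, 24, 28, 36, 51, 53, 57, 60, 82, 90, 98]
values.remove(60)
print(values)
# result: [3, 17, 24, 28, 36, 51, 53, 57, 82, 90, 98]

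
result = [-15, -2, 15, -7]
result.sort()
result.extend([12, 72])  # [-15, -7, -2, 15, 12, 72]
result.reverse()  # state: [72, 12, 15, -2, -7, -15]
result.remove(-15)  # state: [72, 12, 15, -2, -7]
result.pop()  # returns -7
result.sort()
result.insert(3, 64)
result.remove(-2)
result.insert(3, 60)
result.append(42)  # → [12, 15, 64, 60, 72, 42]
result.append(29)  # [12, 15, 64, 60, 72, 42, 29]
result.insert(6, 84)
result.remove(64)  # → [12, 15, 60, 72, 42, 84, 29]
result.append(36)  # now [12, 15, 60, 72, 42, 84, 29, 36]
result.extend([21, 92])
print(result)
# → [12, 15, 60, 72, 42, 84, 29, 36, 21, 92]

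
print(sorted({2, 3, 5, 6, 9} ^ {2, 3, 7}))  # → [5, 6, 7, 9]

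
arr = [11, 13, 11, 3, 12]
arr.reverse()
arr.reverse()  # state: [11, 13, 11, 3, 12]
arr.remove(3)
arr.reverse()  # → [12, 11, 13, 11]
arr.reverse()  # [11, 13, 11, 12]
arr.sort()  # [11, 11, 12, 13]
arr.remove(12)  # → [11, 11, 13]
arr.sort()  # [11, 11, 13]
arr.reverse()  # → [13, 11, 11]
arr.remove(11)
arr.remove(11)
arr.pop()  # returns 13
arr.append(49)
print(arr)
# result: [49]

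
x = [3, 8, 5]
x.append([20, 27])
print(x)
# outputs [3, 8, 5, [20, 27]]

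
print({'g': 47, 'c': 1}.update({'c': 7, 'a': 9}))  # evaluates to None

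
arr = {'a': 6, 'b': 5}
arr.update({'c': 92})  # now {'a': 6, 'b': 5, 'c': 92}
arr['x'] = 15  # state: {'a': 6, 'b': 5, 'c': 92, 'x': 15}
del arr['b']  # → {'a': 6, 'c': 92, 'x': 15}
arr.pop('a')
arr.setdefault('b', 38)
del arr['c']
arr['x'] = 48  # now {'x': 48, 'b': 38}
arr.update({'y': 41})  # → {'x': 48, 'b': 38, 'y': 41}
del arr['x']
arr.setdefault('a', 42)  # 42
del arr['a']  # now {'b': 38, 'y': 41}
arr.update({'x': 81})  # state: {'b': 38, 'y': 41, 'x': 81}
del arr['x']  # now {'b': 38, 'y': 41}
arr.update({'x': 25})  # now {'b': 38, 'y': 41, 'x': 25}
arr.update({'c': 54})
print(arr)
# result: {'b': 38, 'y': 41, 'x': 25, 'c': 54}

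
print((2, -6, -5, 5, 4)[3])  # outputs 5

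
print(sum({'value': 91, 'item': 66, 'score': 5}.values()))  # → 162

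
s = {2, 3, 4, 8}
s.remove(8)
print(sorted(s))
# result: [2, 3, 4]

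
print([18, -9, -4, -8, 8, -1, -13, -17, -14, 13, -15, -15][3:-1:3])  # [-8, -13, 13]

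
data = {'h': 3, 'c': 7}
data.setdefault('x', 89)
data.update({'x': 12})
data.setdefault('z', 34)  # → 34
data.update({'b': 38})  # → {'h': 3, 'c': 7, 'x': 12, 'z': 34, 'b': 38}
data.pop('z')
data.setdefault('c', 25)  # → 7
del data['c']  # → {'h': 3, 'x': 12, 'b': 38}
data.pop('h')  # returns 3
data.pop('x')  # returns 12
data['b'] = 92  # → {'b': 92}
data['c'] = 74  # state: {'b': 92, 'c': 74}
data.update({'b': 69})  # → {'b': 69, 'c': 74}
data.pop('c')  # 74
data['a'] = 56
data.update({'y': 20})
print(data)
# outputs {'b': 69, 'a': 56, 'y': 20}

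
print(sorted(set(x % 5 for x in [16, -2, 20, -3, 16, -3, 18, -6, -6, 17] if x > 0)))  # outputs [0, 1, 2, 3]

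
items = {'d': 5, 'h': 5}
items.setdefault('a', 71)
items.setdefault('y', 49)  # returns 49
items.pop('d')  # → 5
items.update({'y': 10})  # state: {'h': 5, 'a': 71, 'y': 10}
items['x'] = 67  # {'h': 5, 'a': 71, 'y': 10, 'x': 67}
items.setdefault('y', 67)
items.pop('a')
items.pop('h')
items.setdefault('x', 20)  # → 67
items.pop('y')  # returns 10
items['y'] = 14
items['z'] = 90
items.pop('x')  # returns 67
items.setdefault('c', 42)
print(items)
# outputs {'y': 14, 'z': 90, 'c': 42}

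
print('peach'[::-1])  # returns hcaep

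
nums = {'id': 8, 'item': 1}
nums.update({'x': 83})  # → {'id': 8, 'item': 1, 'x': 83}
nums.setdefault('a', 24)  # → 24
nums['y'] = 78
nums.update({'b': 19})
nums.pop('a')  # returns 24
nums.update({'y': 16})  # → {'id': 8, 'item': 1, 'x': 83, 'y': 16, 'b': 19}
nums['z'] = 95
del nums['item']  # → {'id': 8, 'x': 83, 'y': 16, 'b': 19, 'z': 95}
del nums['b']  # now {'id': 8, 'x': 83, 'y': 16, 'z': 95}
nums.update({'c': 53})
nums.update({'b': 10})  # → {'id': 8, 'x': 83, 'y': 16, 'z': 95, 'c': 53, 'b': 10}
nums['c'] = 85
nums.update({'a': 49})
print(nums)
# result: {'id': 8, 'x': 83, 'y': 16, 'z': 95, 'c': 85, 'b': 10, 'a': 49}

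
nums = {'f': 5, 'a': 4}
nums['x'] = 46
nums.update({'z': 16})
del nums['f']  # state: {'a': 4, 'x': 46, 'z': 16}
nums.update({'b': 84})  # {'a': 4, 'x': 46, 'z': 16, 'b': 84}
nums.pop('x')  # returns 46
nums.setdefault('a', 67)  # 4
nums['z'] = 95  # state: {'a': 4, 'z': 95, 'b': 84}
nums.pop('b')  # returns 84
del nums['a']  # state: {'z': 95}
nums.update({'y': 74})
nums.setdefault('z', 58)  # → 95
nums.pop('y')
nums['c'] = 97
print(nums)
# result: {'z': 95, 'c': 97}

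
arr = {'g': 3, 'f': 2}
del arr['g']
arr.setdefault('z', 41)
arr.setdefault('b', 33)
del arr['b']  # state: {'f': 2, 'z': 41}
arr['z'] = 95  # {'f': 2, 'z': 95}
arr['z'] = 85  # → {'f': 2, 'z': 85}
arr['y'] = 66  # {'f': 2, 'z': 85, 'y': 66}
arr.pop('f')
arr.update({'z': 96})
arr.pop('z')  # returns 96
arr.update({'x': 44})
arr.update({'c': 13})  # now {'y': 66, 'x': 44, 'c': 13}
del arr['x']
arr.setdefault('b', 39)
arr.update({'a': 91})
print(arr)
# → {'y': 66, 'c': 13, 'b': 39, 'a': 91}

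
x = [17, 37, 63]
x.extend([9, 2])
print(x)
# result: [17, 37, 63, 9, 2]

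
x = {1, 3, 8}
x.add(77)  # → {1, 3, 8, 77}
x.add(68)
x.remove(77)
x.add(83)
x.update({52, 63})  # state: {1, 3, 8, 52, 63, 68, 83}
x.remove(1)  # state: {3, 8, 52, 63, 68, 83}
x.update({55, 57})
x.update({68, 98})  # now {3, 8, 52, 55, 57, 63, 68, 83, 98}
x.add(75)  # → {3, 8, 52, 55, 57, 63, 68, 75, 83, 98}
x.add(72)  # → {3, 8, 52, 55, 57, 63, 68, 72, 75, 83, 98}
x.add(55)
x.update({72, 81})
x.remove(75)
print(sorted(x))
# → [3, 8, 52, 55, 57, 63, 68, 72, 81, 83, 98]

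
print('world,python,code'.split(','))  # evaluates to ['world', 'python', 'code']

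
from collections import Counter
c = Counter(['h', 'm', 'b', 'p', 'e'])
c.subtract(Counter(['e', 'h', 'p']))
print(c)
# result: Counter({'m': 1, 'b': 1, 'h': 0, 'p': 0, 'e': 0})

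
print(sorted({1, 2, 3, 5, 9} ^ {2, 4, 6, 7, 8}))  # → [1, 3, 4, 5, 6, 7, 8, 9]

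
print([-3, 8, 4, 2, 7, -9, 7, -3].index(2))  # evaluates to 3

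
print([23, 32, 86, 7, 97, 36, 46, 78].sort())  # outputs None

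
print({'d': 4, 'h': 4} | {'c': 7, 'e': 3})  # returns {'d': 4, 'h': 4, 'c': 7, 'e': 3}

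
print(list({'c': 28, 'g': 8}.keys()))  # ['c', 'g']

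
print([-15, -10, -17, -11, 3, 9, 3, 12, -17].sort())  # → None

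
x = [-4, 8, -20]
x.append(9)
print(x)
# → [-4, 8, -20, 9]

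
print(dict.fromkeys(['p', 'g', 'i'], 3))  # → {'p': 3, 'g': 3, 'i': 3}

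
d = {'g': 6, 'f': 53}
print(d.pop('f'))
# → 53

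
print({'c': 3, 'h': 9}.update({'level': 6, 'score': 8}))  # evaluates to None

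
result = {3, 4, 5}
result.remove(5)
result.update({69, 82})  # {3, 4, 69, 82}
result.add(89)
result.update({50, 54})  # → {3, 4, 50, 54, 69, 82, 89}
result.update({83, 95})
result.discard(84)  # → {3, 4, 50, 54, 69, 82, 83, 89, 95}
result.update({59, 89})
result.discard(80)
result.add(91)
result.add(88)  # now {3, 4, 50, 54, 59, 69, 82, 83, 88, 89, 91, 95}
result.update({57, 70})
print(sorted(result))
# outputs [3, 4, 50, 54, 57, 59, 69, 70, 82, 83, 88, 89, 91, 95]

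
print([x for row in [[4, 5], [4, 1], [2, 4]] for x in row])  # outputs [4, 5, 4, 1, 2, 4]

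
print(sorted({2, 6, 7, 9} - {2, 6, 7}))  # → [9]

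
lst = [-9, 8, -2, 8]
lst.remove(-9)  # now [8, -2, 8]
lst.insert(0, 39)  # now [39, 8, -2, 8]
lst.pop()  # 8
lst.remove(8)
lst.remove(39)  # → [-2]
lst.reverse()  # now [-2]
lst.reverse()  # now [-2]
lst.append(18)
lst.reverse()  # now [18, -2]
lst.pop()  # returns -2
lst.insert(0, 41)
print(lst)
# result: [41, 18]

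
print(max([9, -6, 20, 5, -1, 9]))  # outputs 20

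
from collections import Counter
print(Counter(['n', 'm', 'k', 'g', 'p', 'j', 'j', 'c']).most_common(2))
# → [('j', 2), ('n', 1)]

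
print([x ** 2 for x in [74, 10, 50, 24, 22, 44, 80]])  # [5476, 100, 2500, 576, 484, 1936, 6400]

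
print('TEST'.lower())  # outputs test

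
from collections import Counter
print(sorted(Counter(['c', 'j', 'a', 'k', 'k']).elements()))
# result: ['a', 'c', 'j', 'k', 'k']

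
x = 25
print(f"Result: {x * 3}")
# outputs Result: 75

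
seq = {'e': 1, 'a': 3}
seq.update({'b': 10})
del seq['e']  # {'a': 3, 'b': 10}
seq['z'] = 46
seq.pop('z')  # 46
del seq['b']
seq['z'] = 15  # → {'a': 3, 'z': 15}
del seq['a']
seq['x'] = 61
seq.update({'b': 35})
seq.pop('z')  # 15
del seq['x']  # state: {'b': 35}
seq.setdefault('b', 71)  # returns 35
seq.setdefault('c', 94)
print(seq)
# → {'b': 35, 'c': 94}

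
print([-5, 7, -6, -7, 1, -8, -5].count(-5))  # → 2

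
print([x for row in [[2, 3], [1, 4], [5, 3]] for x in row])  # [2, 3, 1, 4, 5, 3]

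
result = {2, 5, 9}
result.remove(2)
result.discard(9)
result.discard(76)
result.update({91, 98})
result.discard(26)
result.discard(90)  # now {5, 91, 98}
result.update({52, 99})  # {5, 52, 91, 98, 99}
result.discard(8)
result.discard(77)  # {5, 52, 91, 98, 99}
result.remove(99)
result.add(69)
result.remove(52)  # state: {5, 69, 91, 98}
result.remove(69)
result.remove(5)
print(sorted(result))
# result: [91, 98]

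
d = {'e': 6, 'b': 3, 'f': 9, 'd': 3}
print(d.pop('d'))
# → 3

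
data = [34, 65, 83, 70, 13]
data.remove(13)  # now [34, 65, 83, 70]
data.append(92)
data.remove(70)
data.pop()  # 92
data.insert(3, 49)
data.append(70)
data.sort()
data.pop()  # 83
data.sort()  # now [34, 49, 65, 70]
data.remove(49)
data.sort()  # [34, 65, 70]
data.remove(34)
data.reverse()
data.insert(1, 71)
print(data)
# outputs [70, 71, 65]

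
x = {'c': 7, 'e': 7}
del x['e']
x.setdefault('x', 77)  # 77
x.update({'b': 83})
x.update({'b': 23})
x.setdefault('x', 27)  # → 77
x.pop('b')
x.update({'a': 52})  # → {'c': 7, 'x': 77, 'a': 52}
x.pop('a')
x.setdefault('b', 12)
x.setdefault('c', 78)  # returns 7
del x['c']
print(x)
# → {'x': 77, 'b': 12}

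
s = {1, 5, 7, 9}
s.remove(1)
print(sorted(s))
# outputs [5, 7, 9]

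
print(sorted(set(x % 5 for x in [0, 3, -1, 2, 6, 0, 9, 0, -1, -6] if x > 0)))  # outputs [1, 2, 3, 4]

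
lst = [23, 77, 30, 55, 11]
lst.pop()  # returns 11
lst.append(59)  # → [23, 77, 30, 55, 59]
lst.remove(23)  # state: [77, 30, 55, 59]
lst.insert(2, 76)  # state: [77, 30, 76, 55, 59]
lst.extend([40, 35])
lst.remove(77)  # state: [30, 76, 55, 59, 40, 35]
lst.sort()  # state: [30, 35, 40, 55, 59, 76]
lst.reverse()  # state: [76, 59, 55, 40, 35, 30]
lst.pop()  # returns 30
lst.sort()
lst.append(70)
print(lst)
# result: [35, 40, 55, 59, 76, 70]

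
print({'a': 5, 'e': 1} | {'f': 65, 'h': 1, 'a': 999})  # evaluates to {'a': 999, 'e': 1, 'f': 65, 'h': 1}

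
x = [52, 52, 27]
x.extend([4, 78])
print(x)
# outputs [52, 52, 27, 4, 78]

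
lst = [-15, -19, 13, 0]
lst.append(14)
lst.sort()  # [-19, -15, 0, 13, 14]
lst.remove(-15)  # [-19, 0, 13, 14]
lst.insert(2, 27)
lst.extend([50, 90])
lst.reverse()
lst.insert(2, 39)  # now [90, 50, 39, 14, 13, 27, 0, -19]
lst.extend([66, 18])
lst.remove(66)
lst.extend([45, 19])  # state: [90, 50, 39, 14, 13, 27, 0, -19, 18, 45, 19]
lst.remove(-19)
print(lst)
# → [90, 50, 39, 14, 13, 27, 0, 18, 45, 19]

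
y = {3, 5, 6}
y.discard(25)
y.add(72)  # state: {3, 5, 6, 72}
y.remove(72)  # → {3, 5, 6}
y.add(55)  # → {3, 5, 6, 55}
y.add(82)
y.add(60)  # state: {3, 5, 6, 55, 60, 82}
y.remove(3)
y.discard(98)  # {5, 6, 55, 60, 82}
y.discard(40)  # {5, 6, 55, 60, 82}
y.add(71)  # {5, 6, 55, 60, 71, 82}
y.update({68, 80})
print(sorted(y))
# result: [5, 6, 55, 60, 68, 71, 80, 82]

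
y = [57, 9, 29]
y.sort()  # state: [9, 29, 57]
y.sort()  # [9, 29, 57]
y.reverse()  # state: [57, 29, 9]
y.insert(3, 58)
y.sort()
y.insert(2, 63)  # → [9, 29, 63, 57, 58]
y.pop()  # 58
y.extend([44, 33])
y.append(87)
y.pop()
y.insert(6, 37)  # [9, 29, 63, 57, 44, 33, 37]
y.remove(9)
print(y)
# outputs [29, 63, 57, 44, 33, 37]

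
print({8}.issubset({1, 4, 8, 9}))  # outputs True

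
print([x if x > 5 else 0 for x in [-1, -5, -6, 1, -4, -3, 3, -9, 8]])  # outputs [0, 0, 0, 0, 0, 0, 0, 0, 8]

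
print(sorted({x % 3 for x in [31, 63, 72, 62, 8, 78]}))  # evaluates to [0, 1, 2]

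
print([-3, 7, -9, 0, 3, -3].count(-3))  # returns 2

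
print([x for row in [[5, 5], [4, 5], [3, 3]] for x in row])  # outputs [5, 5, 4, 5, 3, 3]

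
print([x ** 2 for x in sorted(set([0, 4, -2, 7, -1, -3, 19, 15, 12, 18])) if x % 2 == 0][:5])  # [4, 0, 16, 144, 324]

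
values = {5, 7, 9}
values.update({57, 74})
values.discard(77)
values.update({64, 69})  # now {5, 7, 9, 57, 64, 69, 74}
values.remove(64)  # {5, 7, 9, 57, 69, 74}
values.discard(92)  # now {5, 7, 9, 57, 69, 74}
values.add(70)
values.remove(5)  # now {7, 9, 57, 69, 70, 74}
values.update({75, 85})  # {7, 9, 57, 69, 70, 74, 75, 85}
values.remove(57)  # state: {7, 9, 69, 70, 74, 75, 85}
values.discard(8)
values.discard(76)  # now {7, 9, 69, 70, 74, 75, 85}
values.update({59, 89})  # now {7, 9, 59, 69, 70, 74, 75, 85, 89}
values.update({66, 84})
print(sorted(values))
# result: [7, 9, 59, 66, 69, 70, 74, 75, 84, 85, 89]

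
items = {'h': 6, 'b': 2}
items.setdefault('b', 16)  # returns 2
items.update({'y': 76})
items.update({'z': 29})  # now {'h': 6, 'b': 2, 'y': 76, 'z': 29}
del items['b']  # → {'h': 6, 'y': 76, 'z': 29}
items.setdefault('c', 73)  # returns 73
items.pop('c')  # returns 73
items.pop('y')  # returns 76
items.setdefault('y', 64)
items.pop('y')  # 64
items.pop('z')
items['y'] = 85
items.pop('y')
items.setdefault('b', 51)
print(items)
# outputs {'h': 6, 'b': 51}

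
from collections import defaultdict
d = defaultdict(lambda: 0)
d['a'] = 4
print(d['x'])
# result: 0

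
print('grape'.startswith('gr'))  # True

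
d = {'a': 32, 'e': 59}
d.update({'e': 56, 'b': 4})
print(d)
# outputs {'a': 32, 'e': 56, 'b': 4}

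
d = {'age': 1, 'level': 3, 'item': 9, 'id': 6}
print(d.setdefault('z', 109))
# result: 109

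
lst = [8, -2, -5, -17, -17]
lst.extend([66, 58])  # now [8, -2, -5, -17, -17, 66, 58]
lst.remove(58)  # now [8, -2, -5, -17, -17, 66]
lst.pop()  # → 66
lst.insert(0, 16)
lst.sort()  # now [-17, -17, -5, -2, 8, 16]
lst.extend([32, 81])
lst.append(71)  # [-17, -17, -5, -2, 8, 16, 32, 81, 71]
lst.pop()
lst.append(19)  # [-17, -17, -5, -2, 8, 16, 32, 81, 19]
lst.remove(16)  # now [-17, -17, -5, -2, 8, 32, 81, 19]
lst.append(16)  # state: [-17, -17, -5, -2, 8, 32, 81, 19, 16]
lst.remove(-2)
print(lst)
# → [-17, -17, -5, 8, 32, 81, 19, 16]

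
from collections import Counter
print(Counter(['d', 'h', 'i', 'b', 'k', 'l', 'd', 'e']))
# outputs Counter({'d': 2, 'h': 1, 'i': 1, 'b': 1, 'k': 1, 'l': 1, 'e': 1})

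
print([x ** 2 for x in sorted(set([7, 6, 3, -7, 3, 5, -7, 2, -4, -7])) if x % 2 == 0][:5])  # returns [16, 4, 36]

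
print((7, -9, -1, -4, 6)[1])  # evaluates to -9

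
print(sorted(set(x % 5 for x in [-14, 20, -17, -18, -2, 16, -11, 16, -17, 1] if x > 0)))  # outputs [0, 1]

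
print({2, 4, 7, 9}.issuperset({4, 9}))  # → True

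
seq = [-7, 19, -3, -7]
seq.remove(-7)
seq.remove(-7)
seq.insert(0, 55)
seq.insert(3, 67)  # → [55, 19, -3, 67]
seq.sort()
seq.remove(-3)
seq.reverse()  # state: [67, 55, 19]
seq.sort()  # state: [19, 55, 67]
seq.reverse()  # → [67, 55, 19]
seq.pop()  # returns 19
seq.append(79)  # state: [67, 55, 79]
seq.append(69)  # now [67, 55, 79, 69]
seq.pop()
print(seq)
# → [67, 55, 79]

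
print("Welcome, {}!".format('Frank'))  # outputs Welcome, Frank!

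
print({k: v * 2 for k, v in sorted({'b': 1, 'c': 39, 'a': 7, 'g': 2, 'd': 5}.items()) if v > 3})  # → {'a': 14, 'c': 78, 'd': 10}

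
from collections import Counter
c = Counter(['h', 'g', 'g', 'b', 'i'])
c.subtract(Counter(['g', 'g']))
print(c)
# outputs Counter({'h': 1, 'b': 1, 'i': 1, 'g': 0})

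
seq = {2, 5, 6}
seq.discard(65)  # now {2, 5, 6}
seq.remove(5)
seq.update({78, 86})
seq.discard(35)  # {2, 6, 78, 86}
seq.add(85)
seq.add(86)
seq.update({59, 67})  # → {2, 6, 59, 67, 78, 85, 86}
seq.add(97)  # {2, 6, 59, 67, 78, 85, 86, 97}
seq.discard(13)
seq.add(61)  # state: {2, 6, 59, 61, 67, 78, 85, 86, 97}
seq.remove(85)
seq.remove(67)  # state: {2, 6, 59, 61, 78, 86, 97}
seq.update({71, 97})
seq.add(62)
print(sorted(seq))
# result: [2, 6, 59, 61, 62, 71, 78, 86, 97]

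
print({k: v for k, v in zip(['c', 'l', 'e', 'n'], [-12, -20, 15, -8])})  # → {'c': -12, 'l': -20, 'e': 15, 'n': -8}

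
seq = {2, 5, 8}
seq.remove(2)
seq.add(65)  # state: {5, 8, 65}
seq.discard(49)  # {5, 8, 65}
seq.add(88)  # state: {5, 8, 65, 88}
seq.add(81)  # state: {5, 8, 65, 81, 88}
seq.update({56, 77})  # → {5, 8, 56, 65, 77, 81, 88}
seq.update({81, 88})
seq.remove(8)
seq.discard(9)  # {5, 56, 65, 77, 81, 88}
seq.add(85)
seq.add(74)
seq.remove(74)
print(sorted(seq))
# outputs [5, 56, 65, 77, 81, 85, 88]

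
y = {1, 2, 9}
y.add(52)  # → {1, 2, 9, 52}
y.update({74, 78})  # {1, 2, 9, 52, 74, 78}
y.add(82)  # {1, 2, 9, 52, 74, 78, 82}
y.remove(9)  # {1, 2, 52, 74, 78, 82}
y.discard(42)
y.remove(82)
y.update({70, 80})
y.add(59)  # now {1, 2, 52, 59, 70, 74, 78, 80}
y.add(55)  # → {1, 2, 52, 55, 59, 70, 74, 78, 80}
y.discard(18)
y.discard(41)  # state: {1, 2, 52, 55, 59, 70, 74, 78, 80}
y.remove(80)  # {1, 2, 52, 55, 59, 70, 74, 78}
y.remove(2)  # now {1, 52, 55, 59, 70, 74, 78}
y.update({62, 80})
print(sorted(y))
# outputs [1, 52, 55, 59, 62, 70, 74, 78, 80]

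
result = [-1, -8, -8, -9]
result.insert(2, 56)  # [-1, -8, 56, -8, -9]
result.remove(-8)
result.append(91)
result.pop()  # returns 91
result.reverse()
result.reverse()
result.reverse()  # [-9, -8, 56, -1]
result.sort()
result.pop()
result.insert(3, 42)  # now [-9, -8, -1, 42]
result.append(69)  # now [-9, -8, -1, 42, 69]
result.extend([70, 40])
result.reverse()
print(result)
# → [40, 70, 69, 42, -1, -8, -9]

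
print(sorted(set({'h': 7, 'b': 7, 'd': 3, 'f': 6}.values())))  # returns [3, 6, 7]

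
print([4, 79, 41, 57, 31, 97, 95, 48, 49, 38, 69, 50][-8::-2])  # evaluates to [31, 41, 4]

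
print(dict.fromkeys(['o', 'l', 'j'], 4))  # {'o': 4, 'l': 4, 'j': 4}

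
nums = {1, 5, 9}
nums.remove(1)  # {5, 9}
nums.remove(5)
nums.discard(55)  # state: {9}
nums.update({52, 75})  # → {9, 52, 75}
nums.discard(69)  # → {9, 52, 75}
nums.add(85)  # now {9, 52, 75, 85}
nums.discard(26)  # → {9, 52, 75, 85}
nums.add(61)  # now {9, 52, 61, 75, 85}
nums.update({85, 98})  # {9, 52, 61, 75, 85, 98}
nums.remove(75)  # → {9, 52, 61, 85, 98}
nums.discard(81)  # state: {9, 52, 61, 85, 98}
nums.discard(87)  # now {9, 52, 61, 85, 98}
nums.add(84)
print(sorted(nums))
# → [9, 52, 61, 84, 85, 98]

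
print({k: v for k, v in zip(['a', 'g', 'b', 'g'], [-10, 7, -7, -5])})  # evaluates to {'a': -10, 'g': -5, 'b': -7}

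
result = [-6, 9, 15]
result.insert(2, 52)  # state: [-6, 9, 52, 15]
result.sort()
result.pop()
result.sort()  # [-6, 9, 15]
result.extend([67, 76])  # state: [-6, 9, 15, 67, 76]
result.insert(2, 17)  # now [-6, 9, 17, 15, 67, 76]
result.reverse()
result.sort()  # [-6, 9, 15, 17, 67, 76]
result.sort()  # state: [-6, 9, 15, 17, 67, 76]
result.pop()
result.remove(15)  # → [-6, 9, 17, 67]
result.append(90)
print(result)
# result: [-6, 9, 17, 67, 90]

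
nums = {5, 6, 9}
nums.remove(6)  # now {5, 9}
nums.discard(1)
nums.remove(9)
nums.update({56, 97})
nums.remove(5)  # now {56, 97}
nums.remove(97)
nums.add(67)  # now {56, 67}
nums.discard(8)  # {56, 67}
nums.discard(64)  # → {56, 67}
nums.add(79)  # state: {56, 67, 79}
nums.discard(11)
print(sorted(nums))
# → [56, 67, 79]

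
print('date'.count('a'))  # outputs 1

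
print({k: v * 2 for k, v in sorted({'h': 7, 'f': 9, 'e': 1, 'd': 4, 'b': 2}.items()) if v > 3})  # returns {'d': 8, 'f': 18, 'h': 14}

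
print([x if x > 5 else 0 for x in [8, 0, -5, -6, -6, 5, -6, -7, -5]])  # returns [8, 0, 0, 0, 0, 0, 0, 0, 0]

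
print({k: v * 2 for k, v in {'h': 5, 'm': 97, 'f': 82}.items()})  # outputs {'h': 10, 'm': 194, 'f': 164}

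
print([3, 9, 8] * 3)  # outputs [3, 9, 8, 3, 9, 8, 3, 9, 8]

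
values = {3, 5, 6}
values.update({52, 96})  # {3, 5, 6, 52, 96}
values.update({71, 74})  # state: {3, 5, 6, 52, 71, 74, 96}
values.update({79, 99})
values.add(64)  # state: {3, 5, 6, 52, 64, 71, 74, 79, 96, 99}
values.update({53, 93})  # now {3, 5, 6, 52, 53, 64, 71, 74, 79, 93, 96, 99}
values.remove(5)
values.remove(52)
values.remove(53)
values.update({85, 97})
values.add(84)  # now {3, 6, 64, 71, 74, 79, 84, 85, 93, 96, 97, 99}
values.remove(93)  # {3, 6, 64, 71, 74, 79, 84, 85, 96, 97, 99}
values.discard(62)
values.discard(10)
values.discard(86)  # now {3, 6, 64, 71, 74, 79, 84, 85, 96, 97, 99}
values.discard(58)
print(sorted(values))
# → [3, 6, 64, 71, 74, 79, 84, 85, 96, 97, 99]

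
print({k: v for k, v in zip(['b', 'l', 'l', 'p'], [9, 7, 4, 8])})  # {'b': 9, 'l': 4, 'p': 8}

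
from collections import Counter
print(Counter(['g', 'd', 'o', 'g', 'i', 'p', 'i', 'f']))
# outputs Counter({'g': 2, 'i': 2, 'd': 1, 'o': 1, 'p': 1, 'f': 1})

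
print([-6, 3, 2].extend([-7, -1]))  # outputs None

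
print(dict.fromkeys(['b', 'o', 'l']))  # {'b': None, 'o': None, 'l': None}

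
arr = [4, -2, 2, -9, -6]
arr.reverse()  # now [-6, -9, 2, -2, 4]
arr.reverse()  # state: [4, -2, 2, -9, -6]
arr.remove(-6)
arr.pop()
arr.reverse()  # [2, -2, 4]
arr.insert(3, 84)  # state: [2, -2, 4, 84]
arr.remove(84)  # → [2, -2, 4]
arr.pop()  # 4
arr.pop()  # -2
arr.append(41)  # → [2, 41]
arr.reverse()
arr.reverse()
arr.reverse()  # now [41, 2]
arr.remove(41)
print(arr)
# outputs [2]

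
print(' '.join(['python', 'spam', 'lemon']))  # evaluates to python spam lemon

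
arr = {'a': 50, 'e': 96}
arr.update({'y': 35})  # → {'a': 50, 'e': 96, 'y': 35}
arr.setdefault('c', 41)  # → 41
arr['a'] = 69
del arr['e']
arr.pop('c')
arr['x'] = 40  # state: {'a': 69, 'y': 35, 'x': 40}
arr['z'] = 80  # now {'a': 69, 'y': 35, 'x': 40, 'z': 80}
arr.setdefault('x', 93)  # 40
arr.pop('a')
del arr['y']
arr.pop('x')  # 40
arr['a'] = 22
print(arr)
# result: {'z': 80, 'a': 22}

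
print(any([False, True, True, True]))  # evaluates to True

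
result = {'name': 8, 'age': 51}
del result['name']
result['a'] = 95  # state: {'age': 51, 'a': 95}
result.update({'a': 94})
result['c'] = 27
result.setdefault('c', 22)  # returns 27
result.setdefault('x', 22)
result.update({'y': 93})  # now {'age': 51, 'a': 94, 'c': 27, 'x': 22, 'y': 93}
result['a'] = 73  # {'age': 51, 'a': 73, 'c': 27, 'x': 22, 'y': 93}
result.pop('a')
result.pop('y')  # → 93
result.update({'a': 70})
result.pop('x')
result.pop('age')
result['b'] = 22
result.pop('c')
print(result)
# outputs {'a': 70, 'b': 22}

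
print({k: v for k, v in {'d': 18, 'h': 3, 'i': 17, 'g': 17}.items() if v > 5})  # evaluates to {'d': 18, 'i': 17, 'g': 17}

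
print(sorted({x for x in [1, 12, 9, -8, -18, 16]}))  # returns [-18, -8, 1, 9, 12, 16]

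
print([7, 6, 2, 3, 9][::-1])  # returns [9, 3, 2, 6, 7]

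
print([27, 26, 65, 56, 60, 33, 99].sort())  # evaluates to None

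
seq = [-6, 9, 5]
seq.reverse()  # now [5, 9, -6]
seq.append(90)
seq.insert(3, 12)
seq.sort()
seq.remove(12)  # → [-6, 5, 9, 90]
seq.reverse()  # [90, 9, 5, -6]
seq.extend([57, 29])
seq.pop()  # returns 29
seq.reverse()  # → [57, -6, 5, 9, 90]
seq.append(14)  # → [57, -6, 5, 9, 90, 14]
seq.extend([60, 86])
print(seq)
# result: [57, -6, 5, 9, 90, 14, 60, 86]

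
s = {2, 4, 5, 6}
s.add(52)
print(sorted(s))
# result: [2, 4, 5, 6, 52]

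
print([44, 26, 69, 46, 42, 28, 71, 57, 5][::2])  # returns [44, 69, 42, 71, 5]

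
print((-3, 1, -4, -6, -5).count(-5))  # 1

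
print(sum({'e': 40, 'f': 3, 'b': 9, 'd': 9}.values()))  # 61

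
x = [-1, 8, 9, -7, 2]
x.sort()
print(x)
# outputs [-7, -1, 2, 8, 9]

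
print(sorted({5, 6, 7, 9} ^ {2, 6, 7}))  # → [2, 5, 9]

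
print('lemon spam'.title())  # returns Lemon Spam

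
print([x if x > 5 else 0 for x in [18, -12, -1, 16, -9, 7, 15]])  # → [18, 0, 0, 16, 0, 7, 15]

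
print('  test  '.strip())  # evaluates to test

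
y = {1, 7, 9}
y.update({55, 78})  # {1, 7, 9, 55, 78}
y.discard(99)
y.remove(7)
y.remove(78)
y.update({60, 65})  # {1, 9, 55, 60, 65}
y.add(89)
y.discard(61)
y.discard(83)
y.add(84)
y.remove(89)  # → {1, 9, 55, 60, 65, 84}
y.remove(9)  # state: {1, 55, 60, 65, 84}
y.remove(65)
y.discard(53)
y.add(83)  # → {1, 55, 60, 83, 84}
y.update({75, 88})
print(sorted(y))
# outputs [1, 55, 60, 75, 83, 84, 88]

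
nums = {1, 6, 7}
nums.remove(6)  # {1, 7}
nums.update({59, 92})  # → {1, 7, 59, 92}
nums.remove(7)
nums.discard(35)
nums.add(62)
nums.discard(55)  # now {1, 59, 62, 92}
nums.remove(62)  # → {1, 59, 92}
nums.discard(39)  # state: {1, 59, 92}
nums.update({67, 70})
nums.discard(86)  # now {1, 59, 67, 70, 92}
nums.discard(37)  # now {1, 59, 67, 70, 92}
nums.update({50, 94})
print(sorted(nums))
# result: [1, 50, 59, 67, 70, 92, 94]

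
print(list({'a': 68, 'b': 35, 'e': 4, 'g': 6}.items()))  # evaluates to [('a', 68), ('b', 35), ('e', 4), ('g', 6)]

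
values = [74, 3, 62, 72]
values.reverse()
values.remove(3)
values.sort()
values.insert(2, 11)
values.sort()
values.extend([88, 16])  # [11, 62, 72, 74, 88, 16]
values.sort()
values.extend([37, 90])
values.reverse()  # [90, 37, 88, 74, 72, 62, 16, 11]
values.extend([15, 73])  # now [90, 37, 88, 74, 72, 62, 16, 11, 15, 73]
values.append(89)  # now [90, 37, 88, 74, 72, 62, 16, 11, 15, 73, 89]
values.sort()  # [11, 15, 16, 37, 62, 72, 73, 74, 88, 89, 90]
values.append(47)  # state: [11, 15, 16, 37, 62, 72, 73, 74, 88, 89, 90, 47]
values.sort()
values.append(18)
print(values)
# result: [11, 15, 16, 37, 47, 62, 72, 73, 74, 88, 89, 90, 18]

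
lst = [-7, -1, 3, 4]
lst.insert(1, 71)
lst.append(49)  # [-7, 71, -1, 3, 4, 49]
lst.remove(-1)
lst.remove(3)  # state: [-7, 71, 4, 49]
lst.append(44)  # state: [-7, 71, 4, 49, 44]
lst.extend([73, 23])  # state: [-7, 71, 4, 49, 44, 73, 23]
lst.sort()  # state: [-7, 4, 23, 44, 49, 71, 73]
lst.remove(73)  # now [-7, 4, 23, 44, 49, 71]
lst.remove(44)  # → [-7, 4, 23, 49, 71]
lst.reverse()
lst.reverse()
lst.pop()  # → 71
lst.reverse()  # [49, 23, 4, -7]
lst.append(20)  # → [49, 23, 4, -7, 20]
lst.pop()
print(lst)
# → [49, 23, 4, -7]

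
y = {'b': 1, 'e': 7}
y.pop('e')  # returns 7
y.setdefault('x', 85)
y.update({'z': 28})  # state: {'b': 1, 'x': 85, 'z': 28}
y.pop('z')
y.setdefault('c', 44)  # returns 44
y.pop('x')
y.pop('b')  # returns 1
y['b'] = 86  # {'c': 44, 'b': 86}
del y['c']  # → {'b': 86}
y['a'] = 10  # {'b': 86, 'a': 10}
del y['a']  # {'b': 86}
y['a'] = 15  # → {'b': 86, 'a': 15}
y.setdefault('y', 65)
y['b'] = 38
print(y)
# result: {'b': 38, 'a': 15, 'y': 65}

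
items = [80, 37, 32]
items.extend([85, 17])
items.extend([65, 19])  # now [80, 37, 32, 85, 17, 65, 19]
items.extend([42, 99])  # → [80, 37, 32, 85, 17, 65, 19, 42, 99]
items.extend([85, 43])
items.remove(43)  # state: [80, 37, 32, 85, 17, 65, 19, 42, 99, 85]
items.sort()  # [17, 19, 32, 37, 42, 65, 80, 85, 85, 99]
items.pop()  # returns 99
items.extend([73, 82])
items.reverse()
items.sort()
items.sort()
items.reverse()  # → [85, 85, 82, 80, 73, 65, 42, 37, 32, 19, 17]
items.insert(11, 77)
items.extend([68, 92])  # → [85, 85, 82, 80, 73, 65, 42, 37, 32, 19, 17, 77, 68, 92]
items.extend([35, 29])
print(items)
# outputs [85, 85, 82, 80, 73, 65, 42, 37, 32, 19, 17, 77, 68, 92, 35, 29]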